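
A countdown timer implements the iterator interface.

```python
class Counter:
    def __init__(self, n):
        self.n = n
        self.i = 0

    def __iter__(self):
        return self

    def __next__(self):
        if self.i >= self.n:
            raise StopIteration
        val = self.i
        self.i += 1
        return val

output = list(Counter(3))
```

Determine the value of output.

Step 1: Counter(3) creates an iterator counting 0 to 2.
Step 2: list() consumes all values: [0, 1, 2].
Therefore output = [0, 1, 2].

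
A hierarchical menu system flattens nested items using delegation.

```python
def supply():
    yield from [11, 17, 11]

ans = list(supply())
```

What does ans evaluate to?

Step 1: yield from delegates to the iterable, yielding each element.
Step 2: Collected values: [11, 17, 11].
Therefore ans = [11, 17, 11].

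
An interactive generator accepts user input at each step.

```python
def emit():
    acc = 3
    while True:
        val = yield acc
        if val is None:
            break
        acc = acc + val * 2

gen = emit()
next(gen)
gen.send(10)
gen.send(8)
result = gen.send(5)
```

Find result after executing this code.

Step 1: next() -> yield acc=3.
Step 2: send(10) -> val=10, acc = 3 + 10*2 = 23, yield 23.
Step 3: send(8) -> val=8, acc = 23 + 8*2 = 39, yield 39.
Step 4: send(5) -> val=5, acc = 39 + 5*2 = 49, yield 49.
Therefore result = 49.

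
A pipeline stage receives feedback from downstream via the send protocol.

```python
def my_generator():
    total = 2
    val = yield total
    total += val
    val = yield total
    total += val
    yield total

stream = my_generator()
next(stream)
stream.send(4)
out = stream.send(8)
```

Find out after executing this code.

Step 1: next() -> yield total=2.
Step 2: send(4) -> val=4, total = 2+4 = 6, yield 6.
Step 3: send(8) -> val=8, total = 6+8 = 14, yield 14.
Therefore out = 14.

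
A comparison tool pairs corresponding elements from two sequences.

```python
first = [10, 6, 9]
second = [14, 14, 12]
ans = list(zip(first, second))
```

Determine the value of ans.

Step 1: zip pairs elements at same index:
  Index 0: (10, 14)
  Index 1: (6, 14)
  Index 2: (9, 12)
Therefore ans = [(10, 14), (6, 14), (9, 12)].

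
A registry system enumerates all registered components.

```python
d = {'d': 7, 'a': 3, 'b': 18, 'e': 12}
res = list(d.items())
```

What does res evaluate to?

Step 1: d.items() returns (key, value) pairs in insertion order.
Therefore res = [('d', 7), ('a', 3), ('b', 18), ('e', 12)].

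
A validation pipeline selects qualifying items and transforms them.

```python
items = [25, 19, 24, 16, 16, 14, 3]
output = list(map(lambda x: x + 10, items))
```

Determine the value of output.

Step 1: Apply lambda x: x + 10 to each element:
  25 -> 35
  19 -> 29
  24 -> 34
  16 -> 26
  16 -> 26
  14 -> 24
  3 -> 13
Therefore output = [35, 29, 34, 26, 26, 24, 13].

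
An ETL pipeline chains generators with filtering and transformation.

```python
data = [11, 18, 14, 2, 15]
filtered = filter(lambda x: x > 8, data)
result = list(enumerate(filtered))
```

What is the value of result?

Step 1: Filter [11, 18, 14, 2, 15] for > 8: [11, 18, 14, 15].
Step 2: enumerate re-indexes from 0: [(0, 11), (1, 18), (2, 14), (3, 15)].
Therefore result = [(0, 11), (1, 18), (2, 14), (3, 15)].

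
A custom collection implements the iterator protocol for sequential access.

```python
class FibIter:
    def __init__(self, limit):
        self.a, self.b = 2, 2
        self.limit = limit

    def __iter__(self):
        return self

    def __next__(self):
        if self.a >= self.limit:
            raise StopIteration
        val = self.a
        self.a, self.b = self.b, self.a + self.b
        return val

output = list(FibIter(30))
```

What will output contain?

Step 1: Fibonacci-like sequence (a=2, b=2) until >= 30:
  Yield 2, then a,b = 2,4
  Yield 2, then a,b = 4,6
  Yield 4, then a,b = 6,10
  Yield 6, then a,b = 10,16
  Yield 10, then a,b = 16,26
  Yield 16, then a,b = 26,42
  Yield 26, then a,b = 42,68
Step 2: 42 >= 30, stop.
Therefore output = [2, 2, 4, 6, 10, 16, 26].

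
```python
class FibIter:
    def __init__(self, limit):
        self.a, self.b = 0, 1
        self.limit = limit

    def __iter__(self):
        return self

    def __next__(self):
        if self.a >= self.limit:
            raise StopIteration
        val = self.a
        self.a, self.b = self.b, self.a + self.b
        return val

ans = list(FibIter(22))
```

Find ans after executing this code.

Step 1: Fibonacci-like sequence (a=0, b=1) until >= 22:
  Yield 0, then a,b = 1,1
  Yield 1, then a,b = 1,2
  Yield 1, then a,b = 2,3
  Yield 2, then a,b = 3,5
  Yield 3, then a,b = 5,8
  Yield 5, then a,b = 8,13
  Yield 8, then a,b = 13,21
  Yield 13, then a,b = 21,34
  Yield 21, then a,b = 34,55
Step 2: 34 >= 22, stop.
Therefore ans = [0, 1, 1, 2, 3, 5, 8, 13, 21].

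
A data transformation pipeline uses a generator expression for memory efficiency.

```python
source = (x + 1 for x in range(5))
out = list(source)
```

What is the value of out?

Step 1: For each x in range(5), compute x+1:
  x=0: 0+1 = 1
  x=1: 1+1 = 2
  x=2: 2+1 = 3
  x=3: 3+1 = 4
  x=4: 4+1 = 5
Therefore out = [1, 2, 3, 4, 5].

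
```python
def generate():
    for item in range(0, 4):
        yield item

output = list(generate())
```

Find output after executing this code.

Step 1: The generator yields each value from range(0, 4).
Step 2: list() consumes all yields: [0, 1, 2, 3].
Therefore output = [0, 1, 2, 3].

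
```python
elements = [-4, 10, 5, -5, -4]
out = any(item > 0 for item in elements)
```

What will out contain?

Step 1: Check item > 0 for each element in [-4, 10, 5, -5, -4]:
  -4 > 0: False
  10 > 0: True
  5 > 0: True
  -5 > 0: False
  -4 > 0: False
Step 2: any() returns True.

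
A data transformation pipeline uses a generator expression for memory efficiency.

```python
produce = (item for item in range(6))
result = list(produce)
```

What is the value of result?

Step 1: Generator expression iterates range(6): [0, 1, 2, 3, 4, 5].
Step 2: list() collects all values.
Therefore result = [0, 1, 2, 3, 4, 5].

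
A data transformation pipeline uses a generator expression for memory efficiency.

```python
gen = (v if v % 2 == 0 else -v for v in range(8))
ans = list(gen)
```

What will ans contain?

Step 1: For each v in range(8), yield v if even, else -v:
  v=0: even, yield 0
  v=1: odd, yield -1
  v=2: even, yield 2
  v=3: odd, yield -3
  v=4: even, yield 4
  v=5: odd, yield -5
  v=6: even, yield 6
  v=7: odd, yield -7
Therefore ans = [0, -1, 2, -3, 4, -5, 6, -7].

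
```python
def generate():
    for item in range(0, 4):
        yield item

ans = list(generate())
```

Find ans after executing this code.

Step 1: The generator yields each value from range(0, 4).
Step 2: list() consumes all yields: [0, 1, 2, 3].
Therefore ans = [0, 1, 2, 3].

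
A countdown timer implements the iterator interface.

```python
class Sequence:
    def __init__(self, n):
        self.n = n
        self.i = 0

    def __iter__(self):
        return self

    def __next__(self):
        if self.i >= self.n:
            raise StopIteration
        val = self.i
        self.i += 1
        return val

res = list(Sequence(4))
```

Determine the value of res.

Step 1: Sequence(4) creates an iterator counting 0 to 3.
Step 2: list() consumes all values: [0, 1, 2, 3].
Therefore res = [0, 1, 2, 3].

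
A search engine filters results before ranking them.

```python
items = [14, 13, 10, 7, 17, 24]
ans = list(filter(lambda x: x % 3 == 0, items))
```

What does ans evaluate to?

Step 1: Filter elements divisible by 3:
  14 % 3 = 2: removed
  13 % 3 = 1: removed
  10 % 3 = 1: removed
  7 % 3 = 1: removed
  17 % 3 = 2: removed
  24 % 3 = 0: kept
Therefore ans = [24].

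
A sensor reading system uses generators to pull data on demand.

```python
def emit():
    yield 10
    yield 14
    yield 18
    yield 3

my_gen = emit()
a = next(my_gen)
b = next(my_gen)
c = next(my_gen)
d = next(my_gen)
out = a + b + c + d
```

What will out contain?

Step 1: Create generator and consume all values:
  a = next(my_gen) = 10
  b = next(my_gen) = 14
  c = next(my_gen) = 18
  d = next(my_gen) = 3
Step 2: out = 10 + 14 + 18 + 3 = 45.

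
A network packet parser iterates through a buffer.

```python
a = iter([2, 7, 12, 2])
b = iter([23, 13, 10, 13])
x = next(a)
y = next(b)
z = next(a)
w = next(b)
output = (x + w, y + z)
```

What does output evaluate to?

Step 1: a iterates [2, 7, 12, 2], b iterates [23, 13, 10, 13].
Step 2: x = next(a) = 2, y = next(b) = 23.
Step 3: z = next(a) = 7, w = next(b) = 13.
Step 4: output = (2 + 13, 23 + 7) = (15, 30).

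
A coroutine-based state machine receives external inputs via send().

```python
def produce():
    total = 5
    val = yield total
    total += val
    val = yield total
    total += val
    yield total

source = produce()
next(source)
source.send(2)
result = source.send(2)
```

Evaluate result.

Step 1: next() -> yield total=5.
Step 2: send(2) -> val=2, total = 5+2 = 7, yield 7.
Step 3: send(2) -> val=2, total = 7+2 = 9, yield 9.
Therefore result = 9.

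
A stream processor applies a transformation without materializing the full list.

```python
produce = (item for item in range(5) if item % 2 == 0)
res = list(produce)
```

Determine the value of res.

Step 1: Filter range(5) keeping only even values:
  item=0: even, included
  item=1: odd, excluded
  item=2: even, included
  item=3: odd, excluded
  item=4: even, included
Therefore res = [0, 2, 4].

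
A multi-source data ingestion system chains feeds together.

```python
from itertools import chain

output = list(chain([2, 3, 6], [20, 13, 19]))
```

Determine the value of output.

Step 1: chain() concatenates iterables: [2, 3, 6] + [20, 13, 19].
Therefore output = [2, 3, 6, 20, 13, 19].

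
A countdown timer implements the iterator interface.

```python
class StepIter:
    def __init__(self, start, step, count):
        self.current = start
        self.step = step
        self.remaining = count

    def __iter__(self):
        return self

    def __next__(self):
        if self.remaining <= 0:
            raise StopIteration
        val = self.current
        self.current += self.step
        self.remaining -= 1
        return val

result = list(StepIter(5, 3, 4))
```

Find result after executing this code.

Step 1: StepIter starts at 5, increments by 3, for 4 steps:
  Yield 5, then current += 3
  Yield 8, then current += 3
  Yield 11, then current += 3
  Yield 14, then current += 3
Therefore result = [5, 8, 11, 14].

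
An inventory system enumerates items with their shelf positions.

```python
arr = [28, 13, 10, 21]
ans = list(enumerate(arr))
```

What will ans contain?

Step 1: enumerate pairs each element with its index:
  (0, 28)
  (1, 13)
  (2, 10)
  (3, 21)
Therefore ans = [(0, 28), (1, 13), (2, 10), (3, 21)].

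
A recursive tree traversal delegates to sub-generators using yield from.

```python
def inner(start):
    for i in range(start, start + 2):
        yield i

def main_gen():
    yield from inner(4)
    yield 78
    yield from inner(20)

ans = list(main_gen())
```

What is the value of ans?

Step 1: main_gen() delegates to inner(4):
  yield 4
  yield 5
Step 2: yield 78
Step 3: Delegates to inner(20):
  yield 20
  yield 21
Therefore ans = [4, 5, 78, 20, 21].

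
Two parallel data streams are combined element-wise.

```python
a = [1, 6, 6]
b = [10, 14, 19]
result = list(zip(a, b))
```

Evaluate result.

Step 1: zip pairs elements at same index:
  Index 0: (1, 10)
  Index 1: (6, 14)
  Index 2: (6, 19)
Therefore result = [(1, 10), (6, 14), (6, 19)].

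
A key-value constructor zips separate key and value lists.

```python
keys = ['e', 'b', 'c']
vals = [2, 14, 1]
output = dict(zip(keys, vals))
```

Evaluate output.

Step 1: zip pairs keys with values:
  'e' -> 2
  'b' -> 14
  'c' -> 1
Therefore output = {'e': 2, 'b': 14, 'c': 1}.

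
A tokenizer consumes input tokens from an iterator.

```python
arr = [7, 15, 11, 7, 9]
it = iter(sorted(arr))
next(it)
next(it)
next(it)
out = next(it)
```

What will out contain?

Step 1: sorted([7, 15, 11, 7, 9]) = [7, 7, 9, 11, 15].
Step 2: Create iterator and skip 3 elements.
Step 3: next() returns 11.
Therefore out = 11.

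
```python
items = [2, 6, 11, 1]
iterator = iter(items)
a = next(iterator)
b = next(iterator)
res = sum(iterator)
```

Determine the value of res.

Step 1: Create iterator over [2, 6, 11, 1].
Step 2: a = next() = 2, b = next() = 6.
Step 3: sum() of remaining [11, 1] = 12.
Therefore res = 12.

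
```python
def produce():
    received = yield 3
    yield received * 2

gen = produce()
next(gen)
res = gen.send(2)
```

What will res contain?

Step 1: next(gen) advances to first yield, producing 3.
Step 2: send(2) resumes, received = 2.
Step 3: yield received * 2 = 2 * 2 = 4.
Therefore res = 4.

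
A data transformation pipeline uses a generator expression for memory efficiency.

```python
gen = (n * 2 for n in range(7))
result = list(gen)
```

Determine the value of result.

Step 1: For each n in range(7), compute n*2:
  n=0: 0*2 = 0
  n=1: 1*2 = 2
  n=2: 2*2 = 4
  n=3: 3*2 = 6
  n=4: 4*2 = 8
  n=5: 5*2 = 10
  n=6: 6*2 = 12
Therefore result = [0, 2, 4, 6, 8, 10, 12].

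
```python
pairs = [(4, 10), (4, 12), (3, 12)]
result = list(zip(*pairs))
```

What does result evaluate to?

Step 1: zip(*pairs) transposes: unzips [(4, 10), (4, 12), (3, 12)] into separate sequences.
Step 2: First elements: (4, 4, 3), second elements: (10, 12, 12).
Therefore result = [(4, 4, 3), (10, 12, 12)].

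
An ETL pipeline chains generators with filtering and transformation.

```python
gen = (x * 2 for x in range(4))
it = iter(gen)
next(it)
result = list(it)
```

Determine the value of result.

Step 1: Generator produces [0, 2, 4, 6].
Step 2: next(it) consumes first element (0).
Step 3: list(it) collects remaining: [2, 4, 6].
Therefore result = [2, 4, 6].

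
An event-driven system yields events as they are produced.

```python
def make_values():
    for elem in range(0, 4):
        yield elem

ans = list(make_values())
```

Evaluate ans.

Step 1: The generator yields each value from range(0, 4).
Step 2: list() consumes all yields: [0, 1, 2, 3].
Therefore ans = [0, 1, 2, 3].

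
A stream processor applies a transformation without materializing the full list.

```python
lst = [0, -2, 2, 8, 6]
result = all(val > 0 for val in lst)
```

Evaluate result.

Step 1: Check val > 0 for each element in [0, -2, 2, 8, 6]:
  0 > 0: False
  -2 > 0: False
  2 > 0: True
  8 > 0: True
  6 > 0: True
Step 2: all() returns False.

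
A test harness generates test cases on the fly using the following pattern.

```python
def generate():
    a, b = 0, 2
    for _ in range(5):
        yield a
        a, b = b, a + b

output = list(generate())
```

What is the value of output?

Step 1: Fibonacci-like sequence starting with a=0, b=2:
  Iteration 1: yield a=0, then a,b = 2,2
  Iteration 2: yield a=2, then a,b = 2,4
  Iteration 3: yield a=2, then a,b = 4,6
  Iteration 4: yield a=4, then a,b = 6,10
  Iteration 5: yield a=6, then a,b = 10,16
Therefore output = [0, 2, 2, 4, 6].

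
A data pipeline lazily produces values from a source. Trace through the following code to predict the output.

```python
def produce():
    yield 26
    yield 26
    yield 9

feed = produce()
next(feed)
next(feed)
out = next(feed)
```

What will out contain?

Step 1: produce() creates a generator.
Step 2: next(feed) yields 26 (consumed and discarded).
Step 3: next(feed) yields 26 (consumed and discarded).
Step 4: next(feed) yields 9, assigned to out.
Therefore out = 9.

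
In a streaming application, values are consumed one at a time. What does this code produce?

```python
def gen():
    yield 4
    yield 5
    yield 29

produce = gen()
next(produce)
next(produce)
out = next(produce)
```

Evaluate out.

Step 1: gen() creates a generator.
Step 2: next(produce) yields 4 (consumed and discarded).
Step 3: next(produce) yields 5 (consumed and discarded).
Step 4: next(produce) yields 29, assigned to out.
Therefore out = 29.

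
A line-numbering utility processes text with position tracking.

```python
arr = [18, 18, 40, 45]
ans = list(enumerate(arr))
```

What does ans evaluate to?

Step 1: enumerate pairs each element with its index:
  (0, 18)
  (1, 18)
  (2, 40)
  (3, 45)
Therefore ans = [(0, 18), (1, 18), (2, 40), (3, 45)].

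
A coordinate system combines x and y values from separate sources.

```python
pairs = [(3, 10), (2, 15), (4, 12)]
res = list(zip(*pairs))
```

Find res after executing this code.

Step 1: zip(*pairs) transposes: unzips [(3, 10), (2, 15), (4, 12)] into separate sequences.
Step 2: First elements: (3, 2, 4), second elements: (10, 15, 12).
Therefore res = [(3, 2, 4), (10, 15, 12)].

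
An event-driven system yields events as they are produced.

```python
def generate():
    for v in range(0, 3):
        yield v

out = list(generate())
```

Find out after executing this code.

Step 1: The generator yields each value from range(0, 3).
Step 2: list() consumes all yields: [0, 1, 2].
Therefore out = [0, 1, 2].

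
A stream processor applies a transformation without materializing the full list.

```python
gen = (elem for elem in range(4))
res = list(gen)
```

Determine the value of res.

Step 1: Generator expression iterates range(4): [0, 1, 2, 3].
Step 2: list() collects all values.
Therefore res = [0, 1, 2, 3].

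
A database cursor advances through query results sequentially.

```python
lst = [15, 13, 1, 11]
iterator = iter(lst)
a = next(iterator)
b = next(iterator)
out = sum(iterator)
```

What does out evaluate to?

Step 1: Create iterator over [15, 13, 1, 11].
Step 2: a = next() = 15, b = next() = 13.
Step 3: sum() of remaining [1, 11] = 12.
Therefore out = 12.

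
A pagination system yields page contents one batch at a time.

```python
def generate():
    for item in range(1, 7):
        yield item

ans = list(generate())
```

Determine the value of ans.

Step 1: The generator yields each value from range(1, 7).
Step 2: list() consumes all yields: [1, 2, 3, 4, 5, 6].
Therefore ans = [1, 2, 3, 4, 5, 6].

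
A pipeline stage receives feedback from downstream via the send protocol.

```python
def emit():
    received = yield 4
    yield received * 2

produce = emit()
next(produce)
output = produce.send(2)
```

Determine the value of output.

Step 1: next(produce) advances to first yield, producing 4.
Step 2: send(2) resumes, received = 2.
Step 3: yield received * 2 = 2 * 2 = 4.
Therefore output = 4.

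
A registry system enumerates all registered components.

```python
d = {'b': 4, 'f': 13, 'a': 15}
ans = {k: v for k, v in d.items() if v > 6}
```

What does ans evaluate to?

Step 1: Filter items where value > 6:
  'b': 4 <= 6: removed
  'f': 13 > 6: kept
  'a': 15 > 6: kept
Therefore ans = {'f': 13, 'a': 15}.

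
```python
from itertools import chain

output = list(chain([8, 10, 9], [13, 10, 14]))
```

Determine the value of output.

Step 1: chain() concatenates iterables: [8, 10, 9] + [13, 10, 14].
Therefore output = [8, 10, 9, 13, 10, 14].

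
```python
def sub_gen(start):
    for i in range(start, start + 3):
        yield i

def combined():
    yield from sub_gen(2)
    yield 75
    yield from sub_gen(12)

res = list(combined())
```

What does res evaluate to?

Step 1: combined() delegates to sub_gen(2):
  yield 2
  yield 3
  yield 4
Step 2: yield 75
Step 3: Delegates to sub_gen(12):
  yield 12
  yield 13
  yield 14
Therefore res = [2, 3, 4, 75, 12, 13, 14].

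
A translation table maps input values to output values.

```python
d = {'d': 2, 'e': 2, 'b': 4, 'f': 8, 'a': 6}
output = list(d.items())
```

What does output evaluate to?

Step 1: d.items() returns (key, value) pairs in insertion order.
Therefore output = [('d', 2), ('e', 2), ('b', 4), ('f', 8), ('a', 6)].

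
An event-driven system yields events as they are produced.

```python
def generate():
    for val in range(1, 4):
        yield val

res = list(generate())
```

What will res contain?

Step 1: The generator yields each value from range(1, 4).
Step 2: list() consumes all yields: [1, 2, 3].
Therefore res = [1, 2, 3].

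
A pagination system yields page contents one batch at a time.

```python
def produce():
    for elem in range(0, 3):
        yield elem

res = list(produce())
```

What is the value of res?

Step 1: The generator yields each value from range(0, 3).
Step 2: list() consumes all yields: [0, 1, 2].
Therefore res = [0, 1, 2].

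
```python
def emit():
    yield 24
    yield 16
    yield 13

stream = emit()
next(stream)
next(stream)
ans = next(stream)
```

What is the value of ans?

Step 1: emit() creates a generator.
Step 2: next(stream) yields 24 (consumed and discarded).
Step 3: next(stream) yields 16 (consumed and discarded).
Step 4: next(stream) yields 13, assigned to ans.
Therefore ans = 13.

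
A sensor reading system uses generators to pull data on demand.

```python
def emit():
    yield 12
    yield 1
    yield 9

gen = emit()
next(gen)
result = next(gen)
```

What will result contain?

Step 1: emit() creates a generator.
Step 2: next(gen) yields 12 (consumed and discarded).
Step 3: next(gen) yields 1, assigned to result.
Therefore result = 1.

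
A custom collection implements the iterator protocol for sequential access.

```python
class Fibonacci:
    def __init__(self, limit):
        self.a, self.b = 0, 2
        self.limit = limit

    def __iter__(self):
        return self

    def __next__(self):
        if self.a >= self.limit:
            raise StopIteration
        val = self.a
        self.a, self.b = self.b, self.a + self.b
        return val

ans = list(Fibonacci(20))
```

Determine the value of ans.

Step 1: Fibonacci-like sequence (a=0, b=2) until >= 20:
  Yield 0, then a,b = 2,2
  Yield 2, then a,b = 2,4
  Yield 2, then a,b = 4,6
  Yield 4, then a,b = 6,10
  Yield 6, then a,b = 10,16
  Yield 10, then a,b = 16,26
  Yield 16, then a,b = 26,42
Step 2: 26 >= 20, stop.
Therefore ans = [0, 2, 2, 4, 6, 10, 16].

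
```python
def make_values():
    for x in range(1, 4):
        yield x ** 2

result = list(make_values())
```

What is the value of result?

Step 1: For each x in range(1, 4), yield x**2:
  x=1: yield 1**2 = 1
  x=2: yield 2**2 = 4
  x=3: yield 3**2 = 9
Therefore result = [1, 4, 9].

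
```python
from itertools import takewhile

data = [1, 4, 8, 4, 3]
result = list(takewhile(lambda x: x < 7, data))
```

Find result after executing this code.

Step 1: takewhile stops at first element >= 7:
  1 < 7: take
  4 < 7: take
  8 >= 7: stop
Therefore result = [1, 4].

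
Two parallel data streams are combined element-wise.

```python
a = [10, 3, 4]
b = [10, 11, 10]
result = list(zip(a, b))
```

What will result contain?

Step 1: zip pairs elements at same index:
  Index 0: (10, 10)
  Index 1: (3, 11)
  Index 2: (4, 10)
Therefore result = [(10, 10), (3, 11), (4, 10)].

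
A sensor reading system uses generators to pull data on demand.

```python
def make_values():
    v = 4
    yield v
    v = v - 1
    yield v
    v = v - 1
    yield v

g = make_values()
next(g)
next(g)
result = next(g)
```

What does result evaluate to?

Step 1: Trace through generator execution:
  Yield 1: v starts at 4, yield 4
  Yield 2: v = 4 - 1 = 3, yield 3
  Yield 3: v = 3 - 1 = 2, yield 2
Step 2: First next() gets 4, second next() gets the second value, third next() yields 2.
Therefore result = 2.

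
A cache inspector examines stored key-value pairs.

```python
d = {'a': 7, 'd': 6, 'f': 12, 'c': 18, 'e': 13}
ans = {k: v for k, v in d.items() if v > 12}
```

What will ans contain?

Step 1: Filter items where value > 12:
  'a': 7 <= 12: removed
  'd': 6 <= 12: removed
  'f': 12 <= 12: removed
  'c': 18 > 12: kept
  'e': 13 > 12: kept
Therefore ans = {'c': 18, 'e': 13}.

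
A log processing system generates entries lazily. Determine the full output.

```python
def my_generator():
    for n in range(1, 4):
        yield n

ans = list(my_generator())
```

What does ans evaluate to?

Step 1: The generator yields each value from range(1, 4).
Step 2: list() consumes all yields: [1, 2, 3].
Therefore ans = [1, 2, 3].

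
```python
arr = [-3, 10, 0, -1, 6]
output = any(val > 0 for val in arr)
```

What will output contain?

Step 1: Check val > 0 for each element in [-3, 10, 0, -1, 6]:
  -3 > 0: False
  10 > 0: True
  0 > 0: False
  -1 > 0: False
  6 > 0: True
Step 2: any() returns True.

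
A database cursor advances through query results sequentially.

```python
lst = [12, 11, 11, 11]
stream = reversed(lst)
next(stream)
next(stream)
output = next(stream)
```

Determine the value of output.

Step 1: reversed([12, 11, 11, 11]) gives iterator: [11, 11, 11, 12].
Step 2: First next() = 11, second next() = 11.
Step 3: Third next() = 11.
Therefore output = 11.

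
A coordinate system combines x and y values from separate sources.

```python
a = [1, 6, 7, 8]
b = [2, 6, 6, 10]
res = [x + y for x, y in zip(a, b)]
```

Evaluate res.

Step 1: Add corresponding elements:
  1 + 2 = 3
  6 + 6 = 12
  7 + 6 = 13
  8 + 10 = 18
Therefore res = [3, 12, 13, 18].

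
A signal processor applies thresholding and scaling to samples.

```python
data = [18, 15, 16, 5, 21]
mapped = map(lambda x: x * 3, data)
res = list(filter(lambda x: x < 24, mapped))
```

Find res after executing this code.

Step 1: Map x * 3:
  18 -> 54
  15 -> 45
  16 -> 48
  5 -> 15
  21 -> 63
Step 2: Filter for < 24:
  54: removed
  45: removed
  48: removed
  15: kept
  63: removed
Therefore res = [15].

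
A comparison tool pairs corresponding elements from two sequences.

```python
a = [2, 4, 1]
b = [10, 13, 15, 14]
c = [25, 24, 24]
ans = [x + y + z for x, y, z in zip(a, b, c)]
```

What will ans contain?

Step 1: zip three lists (truncates to shortest, len=3):
  2 + 10 + 25 = 37
  4 + 13 + 24 = 41
  1 + 15 + 24 = 40
Therefore ans = [37, 41, 40].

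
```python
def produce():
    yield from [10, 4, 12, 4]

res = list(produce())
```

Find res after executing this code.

Step 1: yield from delegates to the iterable, yielding each element.
Step 2: Collected values: [10, 4, 12, 4].
Therefore res = [10, 4, 12, 4].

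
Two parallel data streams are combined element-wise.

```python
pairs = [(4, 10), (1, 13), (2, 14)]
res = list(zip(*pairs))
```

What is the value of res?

Step 1: zip(*pairs) transposes: unzips [(4, 10), (1, 13), (2, 14)] into separate sequences.
Step 2: First elements: (4, 1, 2), second elements: (10, 13, 14).
Therefore res = [(4, 1, 2), (10, 13, 14)].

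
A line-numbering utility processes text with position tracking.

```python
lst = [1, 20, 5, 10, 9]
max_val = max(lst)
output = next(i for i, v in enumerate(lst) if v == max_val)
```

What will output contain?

Step 1: max([1, 20, 5, 10, 9]) = 20.
Step 2: Find first index where value == 20:
  Index 0: 1 != 20
  Index 1: 20 == 20, found!
Therefore output = 1.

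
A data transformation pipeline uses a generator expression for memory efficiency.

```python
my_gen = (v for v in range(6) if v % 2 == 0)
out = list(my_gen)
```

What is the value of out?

Step 1: Filter range(6) keeping only even values:
  v=0: even, included
  v=1: odd, excluded
  v=2: even, included
  v=3: odd, excluded
  v=4: even, included
  v=5: odd, excluded
Therefore out = [0, 2, 4].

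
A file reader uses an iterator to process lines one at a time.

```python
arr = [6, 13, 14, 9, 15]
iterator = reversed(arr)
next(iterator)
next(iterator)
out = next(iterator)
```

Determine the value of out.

Step 1: reversed([6, 13, 14, 9, 15]) gives iterator: [15, 9, 14, 13, 6].
Step 2: First next() = 15, second next() = 9.
Step 3: Third next() = 14.
Therefore out = 14.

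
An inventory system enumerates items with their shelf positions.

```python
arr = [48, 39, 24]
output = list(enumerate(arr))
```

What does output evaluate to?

Step 1: enumerate pairs each element with its index:
  (0, 48)
  (1, 39)
  (2, 24)
Therefore output = [(0, 48), (1, 39), (2, 24)].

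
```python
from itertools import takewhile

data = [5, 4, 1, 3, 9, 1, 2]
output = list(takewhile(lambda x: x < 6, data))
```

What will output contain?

Step 1: takewhile stops at first element >= 6:
  5 < 6: take
  4 < 6: take
  1 < 6: take
  3 < 6: take
  9 >= 6: stop
Therefore output = [5, 4, 1, 3].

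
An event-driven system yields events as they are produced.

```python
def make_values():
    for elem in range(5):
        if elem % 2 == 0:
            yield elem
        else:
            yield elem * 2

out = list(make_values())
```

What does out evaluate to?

Step 1: For each elem in range(5), yield elem if even, else elem*2:
  elem=0 (even): yield 0
  elem=1 (odd): yield 1*2 = 2
  elem=2 (even): yield 2
  elem=3 (odd): yield 3*2 = 6
  elem=4 (even): yield 4
Therefore out = [0, 2, 2, 6, 4].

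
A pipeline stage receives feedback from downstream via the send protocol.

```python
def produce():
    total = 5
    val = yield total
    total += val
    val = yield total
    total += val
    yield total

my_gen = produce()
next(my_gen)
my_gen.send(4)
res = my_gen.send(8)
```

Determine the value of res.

Step 1: next() -> yield total=5.
Step 2: send(4) -> val=4, total = 5+4 = 9, yield 9.
Step 3: send(8) -> val=8, total = 9+8 = 17, yield 17.
Therefore res = 17.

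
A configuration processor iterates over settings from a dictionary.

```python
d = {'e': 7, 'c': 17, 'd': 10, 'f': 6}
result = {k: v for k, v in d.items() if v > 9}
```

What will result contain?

Step 1: Filter items where value > 9:
  'e': 7 <= 9: removed
  'c': 17 > 9: kept
  'd': 10 > 9: kept
  'f': 6 <= 9: removed
Therefore result = {'c': 17, 'd': 10}.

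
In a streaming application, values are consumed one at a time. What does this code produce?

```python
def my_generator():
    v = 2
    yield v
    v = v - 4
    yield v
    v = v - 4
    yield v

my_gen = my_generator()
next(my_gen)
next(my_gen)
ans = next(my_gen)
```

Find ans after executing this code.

Step 1: Trace through generator execution:
  Yield 1: v starts at 2, yield 2
  Yield 2: v = 2 - 4 = -2, yield -2
  Yield 3: v = -2 - 4 = -6, yield -6
Step 2: First next() gets 2, second next() gets the second value, third next() yields -6.
Therefore ans = -6.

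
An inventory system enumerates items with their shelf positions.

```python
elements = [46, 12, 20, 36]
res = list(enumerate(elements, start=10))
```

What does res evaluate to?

Step 1: enumerate with start=10:
  (10, 46)
  (11, 12)
  (12, 20)
  (13, 36)
Therefore res = [(10, 46), (11, 12), (12, 20), (13, 36)].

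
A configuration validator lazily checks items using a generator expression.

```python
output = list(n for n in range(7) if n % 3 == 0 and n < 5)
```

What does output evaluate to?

Step 1: Filter range(7) where n % 3 == 0 and n < 5:
  n=0: both conditions met, included
  n=1: excluded (1 % 3 != 0)
  n=2: excluded (2 % 3 != 0)
  n=3: both conditions met, included
  n=4: excluded (4 % 3 != 0)
  n=5: excluded (5 % 3 != 0, 5 >= 5)
  n=6: excluded (6 >= 5)
Therefore output = [0, 3].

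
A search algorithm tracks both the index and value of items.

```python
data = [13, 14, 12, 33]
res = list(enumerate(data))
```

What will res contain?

Step 1: enumerate pairs each element with its index:
  (0, 13)
  (1, 14)
  (2, 12)
  (3, 33)
Therefore res = [(0, 13), (1, 14), (2, 12), (3, 33)].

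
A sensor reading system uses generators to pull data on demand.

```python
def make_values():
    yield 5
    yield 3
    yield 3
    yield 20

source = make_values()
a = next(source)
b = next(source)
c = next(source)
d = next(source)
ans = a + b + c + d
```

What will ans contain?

Step 1: Create generator and consume all values:
  a = next(source) = 5
  b = next(source) = 3
  c = next(source) = 3
  d = next(source) = 20
Step 2: ans = 5 + 3 + 3 + 20 = 31.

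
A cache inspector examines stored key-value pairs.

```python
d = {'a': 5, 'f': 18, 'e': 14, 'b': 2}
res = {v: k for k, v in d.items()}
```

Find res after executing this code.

Step 1: Invert dict (swap keys and values):
  'a': 5 -> 5: 'a'
  'f': 18 -> 18: 'f'
  'e': 14 -> 14: 'e'
  'b': 2 -> 2: 'b'
Therefore res = {5: 'a', 18: 'f', 14: 'e', 2: 'b'}.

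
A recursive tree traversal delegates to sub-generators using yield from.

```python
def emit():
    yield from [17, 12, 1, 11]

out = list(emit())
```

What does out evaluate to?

Step 1: yield from delegates to the iterable, yielding each element.
Step 2: Collected values: [17, 12, 1, 11].
Therefore out = [17, 12, 1, 11].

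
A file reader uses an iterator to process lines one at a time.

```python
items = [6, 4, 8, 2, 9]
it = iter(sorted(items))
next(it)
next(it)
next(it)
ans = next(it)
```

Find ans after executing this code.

Step 1: sorted([6, 4, 8, 2, 9]) = [2, 4, 6, 8, 9].
Step 2: Create iterator and skip 3 elements.
Step 3: next() returns 8.
Therefore ans = 8.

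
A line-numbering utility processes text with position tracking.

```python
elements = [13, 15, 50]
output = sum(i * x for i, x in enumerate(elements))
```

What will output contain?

Step 1: Compute i * x for each (i, x) in enumerate([13, 15, 50]):
  i=0, x=13: 0*13 = 0
  i=1, x=15: 1*15 = 15
  i=2, x=50: 2*50 = 100
Step 2: sum = 0 + 15 + 100 = 115.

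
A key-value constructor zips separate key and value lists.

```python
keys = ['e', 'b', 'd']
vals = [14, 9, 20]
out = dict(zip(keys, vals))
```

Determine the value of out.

Step 1: zip pairs keys with values:
  'e' -> 14
  'b' -> 9
  'd' -> 20
Therefore out = {'e': 14, 'b': 9, 'd': 20}.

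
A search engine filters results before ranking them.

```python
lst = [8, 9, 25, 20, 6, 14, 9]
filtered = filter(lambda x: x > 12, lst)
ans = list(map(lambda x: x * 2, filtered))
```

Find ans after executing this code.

Step 1: Filter lst for elements > 12:
  8: removed
  9: removed
  25: kept
  20: kept
  6: removed
  14: kept
  9: removed
Step 2: Map x * 2 on filtered [25, 20, 14]:
  25 -> 50
  20 -> 40
  14 -> 28
Therefore ans = [50, 40, 28].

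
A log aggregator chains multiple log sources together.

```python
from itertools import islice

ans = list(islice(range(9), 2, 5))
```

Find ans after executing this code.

Step 1: islice(range(9), 2, 5) takes elements at indices [2, 5).
Step 2: Elements: [2, 3, 4].
Therefore ans = [2, 3, 4].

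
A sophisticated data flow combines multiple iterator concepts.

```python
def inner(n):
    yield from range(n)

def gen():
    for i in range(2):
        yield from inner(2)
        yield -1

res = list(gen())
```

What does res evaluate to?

Step 1: For each i in range(2):
  i=0: yield from inner(2) -> [0, 1], then yield -1
  i=1: yield from inner(2) -> [0, 1], then yield -1
Therefore res = [0, 1, -1, 0, 1, -1].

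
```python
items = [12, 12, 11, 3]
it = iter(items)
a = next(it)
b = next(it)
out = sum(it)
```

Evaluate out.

Step 1: Create iterator over [12, 12, 11, 3].
Step 2: a = next() = 12, b = next() = 12.
Step 3: sum() of remaining [11, 3] = 14.
Therefore out = 14.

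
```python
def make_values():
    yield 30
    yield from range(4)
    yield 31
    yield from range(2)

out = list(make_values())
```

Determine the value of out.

Step 1: Trace yields in order:
  yield 30
  yield 0
  yield 1
  yield 2
  yield 3
  yield 31
  yield 0
  yield 1
Therefore out = [30, 0, 1, 2, 3, 31, 0, 1].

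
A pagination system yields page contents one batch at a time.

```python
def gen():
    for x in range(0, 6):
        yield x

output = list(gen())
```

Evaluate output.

Step 1: The generator yields each value from range(0, 6).
Step 2: list() consumes all yields: [0, 1, 2, 3, 4, 5].
Therefore output = [0, 1, 2, 3, 4, 5].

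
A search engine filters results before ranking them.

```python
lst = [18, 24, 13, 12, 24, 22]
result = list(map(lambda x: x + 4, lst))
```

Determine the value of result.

Step 1: Apply lambda x: x + 4 to each element:
  18 -> 22
  24 -> 28
  13 -> 17
  12 -> 16
  24 -> 28
  22 -> 26
Therefore result = [22, 28, 17, 16, 28, 26].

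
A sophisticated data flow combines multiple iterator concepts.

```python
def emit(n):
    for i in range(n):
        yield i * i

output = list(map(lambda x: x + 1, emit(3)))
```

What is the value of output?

Step 1: emit(3) yields squares: [0, 1, 4].
Step 2: map adds 1 to each: [1, 2, 5].
Therefore output = [1, 2, 5].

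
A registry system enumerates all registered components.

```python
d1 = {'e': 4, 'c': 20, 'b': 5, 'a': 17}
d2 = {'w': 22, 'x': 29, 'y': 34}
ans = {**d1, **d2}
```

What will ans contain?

Step 1: Merge d1 and d2 (d2 values override on key conflicts).
Step 2: d1 has keys ['e', 'c', 'b', 'a'], d2 has keys ['w', 'x', 'y'].
Therefore ans = {'e': 4, 'c': 20, 'b': 5, 'a': 17, 'w': 22, 'x': 29, 'y': 34}.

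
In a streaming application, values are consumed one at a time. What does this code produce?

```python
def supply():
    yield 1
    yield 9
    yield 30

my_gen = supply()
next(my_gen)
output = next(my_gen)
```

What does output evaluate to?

Step 1: supply() creates a generator.
Step 2: next(my_gen) yields 1 (consumed and discarded).
Step 3: next(my_gen) yields 9, assigned to output.
Therefore output = 9.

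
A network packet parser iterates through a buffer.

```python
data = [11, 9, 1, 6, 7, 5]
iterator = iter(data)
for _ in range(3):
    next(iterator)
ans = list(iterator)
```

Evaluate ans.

Step 1: Create iterator over [11, 9, 1, 6, 7, 5].
Step 2: Advance 3 positions (consuming [11, 9, 1]).
Step 3: list() collects remaining elements: [6, 7, 5].
Therefore ans = [6, 7, 5].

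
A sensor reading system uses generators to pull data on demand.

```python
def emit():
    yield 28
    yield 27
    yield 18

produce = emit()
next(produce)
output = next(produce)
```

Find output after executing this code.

Step 1: emit() creates a generator.
Step 2: next(produce) yields 28 (consumed and discarded).
Step 3: next(produce) yields 27, assigned to output.
Therefore output = 27.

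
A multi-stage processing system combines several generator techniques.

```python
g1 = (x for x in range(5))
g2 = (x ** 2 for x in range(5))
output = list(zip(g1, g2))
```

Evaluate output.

Step 1: g1 produces [0, 1, 2, 3, 4].
Step 2: g2 produces [0, 1, 4, 9, 16].
Step 3: zip pairs them: [(0, 0), (1, 1), (2, 4), (3, 9), (4, 16)].
Therefore output = [(0, 0), (1, 1), (2, 4), (3, 9), (4, 16)].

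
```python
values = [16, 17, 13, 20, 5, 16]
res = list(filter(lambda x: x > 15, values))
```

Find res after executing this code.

Step 1: Filter elements > 15:
  16: kept
  17: kept
  13: removed
  20: kept
  5: removed
  16: kept
Therefore res = [16, 17, 20, 16].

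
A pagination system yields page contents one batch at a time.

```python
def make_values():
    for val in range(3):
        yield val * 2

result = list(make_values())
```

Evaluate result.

Step 1: For each val in range(3), yield val * 2:
  val=0: yield 0 * 2 = 0
  val=1: yield 1 * 2 = 2
  val=2: yield 2 * 2 = 4
Therefore result = [0, 2, 4].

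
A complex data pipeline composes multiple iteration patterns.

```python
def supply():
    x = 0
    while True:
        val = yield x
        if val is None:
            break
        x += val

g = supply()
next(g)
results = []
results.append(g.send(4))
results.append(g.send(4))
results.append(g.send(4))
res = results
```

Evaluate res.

Step 1: next(g) -> yield 0.
Step 2: send(4) -> x = 4, yield 4.
Step 3: send(4) -> x = 8, yield 8.
Step 4: send(4) -> x = 12, yield 12.
Therefore res = [4, 8, 12].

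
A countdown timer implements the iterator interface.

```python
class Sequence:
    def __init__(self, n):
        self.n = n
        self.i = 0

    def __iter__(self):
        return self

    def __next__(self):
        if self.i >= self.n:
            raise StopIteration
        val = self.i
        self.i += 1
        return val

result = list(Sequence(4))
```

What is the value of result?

Step 1: Sequence(4) creates an iterator counting 0 to 3.
Step 2: list() consumes all values: [0, 1, 2, 3].
Therefore result = [0, 1, 2, 3].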